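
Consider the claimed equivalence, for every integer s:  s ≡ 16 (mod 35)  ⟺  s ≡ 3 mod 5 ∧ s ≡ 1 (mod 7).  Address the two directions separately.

[⇒] This fails: s = 16 gives 16 ≡ 16 (mod 35) but 16 ≡ 1 (mod 5), so the conjunction on the right does not hold.

[⇐] This fails: s = 8 satisfies both congruences on the right (8 ≡ 3 mod 5 and 8 ≡ 1 mod 7) yet 8 ≡ 8 (mod 35), not 16.

Neither implication holds.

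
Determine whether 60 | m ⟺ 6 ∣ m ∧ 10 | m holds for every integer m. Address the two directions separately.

Not equivalent: only (⇒) holds.

(→) If 60 ∣ m, write m = 60q. Since 60 = 10·6, m = 6·(10q), so 6 ∣ m; and since 60 = 6·10, m = 10·(6q), so 10 ∣ m.

(←) This fails: take m = 30. Both 6 ∣ 30 and 10 ∣ 30, yet 30 is not a multiple of 60 (since 30 = 0·60 + 30), so 60 ∤ 30.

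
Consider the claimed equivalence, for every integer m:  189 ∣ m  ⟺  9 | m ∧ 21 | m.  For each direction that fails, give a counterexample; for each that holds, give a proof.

(⇒) If 189 ∣ m, write m = 189q. Since 189 = 21·9, m = 9·(21q), so 9 ∣ m; and since 189 = 9·21, m = 21·(9q), so 21 ∣ m.

(⇐) This fails: take m = 63. Both 9 ∣ 63 and 21 ∣ 63, yet 63 is not a multiple of 189 (since 63 = 0·189 + 63), so 189 ∤ 63.

Not equivalent: only (⇒) holds.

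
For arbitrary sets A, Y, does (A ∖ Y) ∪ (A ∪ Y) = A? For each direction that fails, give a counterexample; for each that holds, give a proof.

The sets are not equal: only the reverse inclusion holds.

(⊆) This inclusion fails. Take A = ∅, Y = {1}; then 1 ∈ (A ∖ Y) ∪ (A ∪ Y) but 1 ∉ A.

(⊇) Let x ∈ A. Then either x ∈ A and x ∉ Y; or x ∈ A ∩ Y. In each case x ∈ (A ∖ Y) ∪ (A ∪ Y), so A ⊆ (A ∖ Y) ∪ (A ∪ Y).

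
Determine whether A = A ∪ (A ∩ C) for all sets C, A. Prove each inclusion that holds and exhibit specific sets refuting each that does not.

The two sets are equal.

Reverse inclusion. Let x ∈ A ∪ (A ∩ C). Then either x ∈ A and x ∉ C; or x ∈ C ∩ A. In each case x ∈ A, so A ∪ (A ∩ C) ⊆ A.

Forward inclusion. Let x ∈ A. Then either x ∈ A and x ∉ C; or x ∈ C ∩ A. In each case x ∈ A ∪ (A ∩ C), so A ⊆ A ∪ (A ∩ C).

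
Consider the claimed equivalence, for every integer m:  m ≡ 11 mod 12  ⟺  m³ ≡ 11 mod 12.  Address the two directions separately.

Forward direction. Suppose m ≡ 11 mod 12. Write m = 12j + 11. Then (12j + 11)³ = 1728j³ + 4752j² + 4356j + 1331 = 12(144j³ + 396j² + 363j + 110) + 11, so m³ ≡ 11 (mod 12).

Converse. Suppose m³ ≡ 11 (mod 12). The only residue r in {0, …, 11} with r³ ≡ 11 (mod 12) is r = 11, so m ≡ 11 (mod 12).

Both directions hold; the statement is true.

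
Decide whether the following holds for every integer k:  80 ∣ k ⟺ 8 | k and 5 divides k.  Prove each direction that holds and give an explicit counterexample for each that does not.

(⇒) holds; (⇐) fails.

(←) This fails: take k = 40. Both 8 ∣ 40 and 5 ∣ 40, yet 40 is not a multiple of 80 (since 40 = 0·80 + 40), so 80 ∤ 40.

(→) If 80 ∣ k, write k = 80q. Since 80 = 10·8, k = 8·(10q), so 8 ∣ k; and since 80 = 16·5, k = 5·(16q), so 5 ∣ k.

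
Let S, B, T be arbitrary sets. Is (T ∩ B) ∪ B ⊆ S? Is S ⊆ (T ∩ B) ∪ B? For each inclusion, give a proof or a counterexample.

Neither inclusion holds.

(⟹) This inclusion fails. Take S = ∅, B = {1}, T = ∅; then 1 ∈ (T ∩ B) ∪ B but 1 ∉ S.

(⟸) This inclusion fails. Take S = {1}, B = ∅, T = ∅; then 1 ∈ S but 1 ∉ (T ∩ B) ∪ B.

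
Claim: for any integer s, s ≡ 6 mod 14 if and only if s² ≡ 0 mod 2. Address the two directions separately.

Only the forward implication holds.

(⇒) Suppose s ≡ 6 (mod 14). Then s² ≡ 6² = 36 (mod 14), and since 2 ∣ 14, also s² ≡ 0 (mod 2).

(⇐) This fails: take s = 0. Then 0² = 0 ≡ 0 (mod 2), yet 0 ≡ 0 (mod 14), not 6.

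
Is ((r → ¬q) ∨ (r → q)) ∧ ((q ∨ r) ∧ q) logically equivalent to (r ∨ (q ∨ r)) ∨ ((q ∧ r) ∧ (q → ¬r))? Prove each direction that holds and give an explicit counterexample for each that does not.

(→) Assume the antecedent. If q is true, the consequent reduces to true regardless of the other variables. If q is false, the antecedent cannot hold. Either way the consequent holds.

(←) This fails. Under q = F, r = T, the left side is false but the right side is true.

Not equivalent: only (⇒) holds.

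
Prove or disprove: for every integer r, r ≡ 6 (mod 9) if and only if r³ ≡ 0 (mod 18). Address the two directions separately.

Both directions fail.

Forward direction. This fails: take r = 15. Then 15 ≡ 6 (mod 9), but 15³ = 3375 ≡ 9 (mod 18), not 0.

Converse. This fails: take r = 0. Then 0³ = 0 ≡ 0 (mod 18), yet 0 ≡ 0 (mod 9), not 6.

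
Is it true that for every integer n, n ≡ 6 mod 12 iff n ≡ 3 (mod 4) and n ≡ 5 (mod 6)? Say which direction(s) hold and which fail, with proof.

Both directions fail.

(⟹) This fails: n = 6 gives 6 ≡ 6 (mod 12) but 6 ≡ 2 (mod 4), so the conjunction on the right does not hold.

(⟸) This fails: n = 11 satisfies both congruences on the right (11 ≡ 3 mod 4 and 11 ≡ 5 mod 6) yet 11 ≡ 11 (mod 12), not 6.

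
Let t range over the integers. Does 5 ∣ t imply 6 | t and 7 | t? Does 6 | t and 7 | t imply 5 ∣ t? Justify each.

Neither implication holds.

(⟹) This fails: take t = 5. Certainly 5 ∣ 5, but 6 ∤ 5.

(⟸) This fails: take t = 42. Both 6 ∣ 42 and 7 ∣ 42, yet 42 is not a multiple of 5 (since 42 = 8·5 + 2), so 5 ∤ 42.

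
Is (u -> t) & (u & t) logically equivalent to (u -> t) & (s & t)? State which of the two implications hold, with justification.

Forward direction. This fails. Under t = T, s = F, u = T, the left side is true but the right side is false.

Converse. This fails. Under t = T, s = T, u = F, the left side is false but the right side is true.

Neither implication holds.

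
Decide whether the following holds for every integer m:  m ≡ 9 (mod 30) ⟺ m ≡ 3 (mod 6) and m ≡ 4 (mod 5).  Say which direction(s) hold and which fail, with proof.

(→) Suppose m ≡ 9 (mod 30); write m = 30j + 9. Since 6 ∣ 30, reducing mod 6 gives m ≡ 9 ≡ 3 (mod 6); since 5 ∣ 30, reducing mod 5 gives m ≡ 9 ≡ 4 (mod 5).

(←) Conversely, if m ≡ 3 (mod 6) and m ≡ 4 (mod 5), then by the Chinese remainder theorem m ≡ 9 (mod 30). This is exactly m ≡ 9 (mod 30).

Both directions hold; the statement is true.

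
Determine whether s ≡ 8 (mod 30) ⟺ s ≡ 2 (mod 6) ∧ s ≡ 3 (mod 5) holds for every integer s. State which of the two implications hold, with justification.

(⇒) Suppose s ≡ 8 (mod 30); write s = 30j + 8. Since 6 ∣ 30, reducing mod 6 gives s ≡ 8 ≡ 2 (mod 6); since 5 ∣ 30, reducing mod 5 gives s ≡ 8 ≡ 3 (mod 5).

(⇐) Conversely, if s ≡ 2 (mod 6) and s ≡ 3 (mod 5), then by the Chinese remainder theorem s ≡ 8 (mod 30). This is exactly s ≡ 8 (mod 30).

Both directions hold; the statement is true.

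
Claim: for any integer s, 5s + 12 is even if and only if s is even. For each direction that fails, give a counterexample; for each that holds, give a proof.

Forward direction. Suppose 5s + 12 is even. Since 5 is odd, 5s and s have the same parity, so 5s + 12 ≡ s + 12 (mod 2). As 12 is even, 5s + 12 is even exactly when s is even. Thus s is even.

Converse. Suppose s is even; write s = 2j. Then 5s + 12 = 5·(2j) + 12 = 2·5j + 12, which is even.

The biconditional holds.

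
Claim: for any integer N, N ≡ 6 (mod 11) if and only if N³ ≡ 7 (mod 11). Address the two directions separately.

The biconditional holds.

(⇒) Suppose N ≡ 6 (mod 11). Write N = 11j + 6. Then (11j + 6)³ = 1331j³ + 2178j² + 1188j + 216 = 11(121j³ + 198j² + 108j + 19) + 7, so N³ ≡ 7 (mod 11).

(⇐) Conversely, suppose N³ ≡ 7 (mod 11). The only residue r in {0, …, 10} with r³ ≡ 7 (mod 11) is r = 6, so N ≡ 6 (mod 11).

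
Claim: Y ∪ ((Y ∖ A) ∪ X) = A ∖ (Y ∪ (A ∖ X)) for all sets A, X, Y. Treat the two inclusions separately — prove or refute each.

Forward inclusion. This inclusion fails. Take A = ∅, X = {1}, Y = ∅; then 1 ∈ Y ∪ ((Y ∖ A) ∪ X) but 1 ∉ A ∖ (Y ∪ (A ∖ X)).

Reverse inclusion. Let x ∈ A ∖ (Y ∪ (A ∖ X)). Then x ∈ A ∩ X and x ∉ Y, from which x ∈ Y ∪ ((Y ∖ A) ∪ X).

The sets are not equal: only the reverse inclusion holds.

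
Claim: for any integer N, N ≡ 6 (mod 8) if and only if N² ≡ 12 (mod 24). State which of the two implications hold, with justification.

Neither direction holds.

(→) This fails: take N = 14. Then 14 ≡ 6 (mod 8), but 14² = 196 ≡ 4 (mod 24), not 12.

(←) This fails: take N = 18. Then 18² = 324 ≡ 12 (mod 24), yet 18 ≡ 2 (mod 8), not 6.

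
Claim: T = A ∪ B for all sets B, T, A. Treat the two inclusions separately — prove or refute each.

Both inclusions fail.

Forward inclusion. This inclusion fails. Take B = ∅, T = {1}, A = ∅; then 1 ∈ T but 1 ∉ A ∪ B.

Reverse inclusion. This inclusion fails. Take B = {1}, T = ∅, A = ∅; then 1 ∈ A ∪ B but 1 ∉ T.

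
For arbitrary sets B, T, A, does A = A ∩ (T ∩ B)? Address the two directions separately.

(⟹) This inclusion fails. Take B = ∅, T = ∅, A = {1}; then 1 ∈ A but 1 ∉ A ∩ (T ∩ B).

(⟸) Let x ∈ A ∩ (T ∩ B). Then x ∈ B ∩ T ∩ A, from which x ∈ A.

The sets are not equal: only the reverse inclusion holds.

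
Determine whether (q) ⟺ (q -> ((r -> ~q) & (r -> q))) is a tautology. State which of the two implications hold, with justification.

Neither implication holds.

(→) This fails. Under r = T, q = T, the left side is true but the right side is false.

(←) This fails. Under r = F, q = F, the left side is false but the right side is true.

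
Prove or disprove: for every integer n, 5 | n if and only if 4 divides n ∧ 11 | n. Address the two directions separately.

Neither implication holds.

(⟹) This fails: take n = 5. Certainly 5 ∣ 5, but 4 ∤ 5.

(⟸) This fails: take n = 44. Both 4 ∣ 44 and 11 ∣ 44, yet 44 is not a multiple of 5 (since 44 = 8·5 + 4), so 5 ∤ 44.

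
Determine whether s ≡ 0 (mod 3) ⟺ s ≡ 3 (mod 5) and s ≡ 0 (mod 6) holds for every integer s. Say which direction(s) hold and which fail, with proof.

Forward direction. This fails: s = 0 gives 0 ≡ 0 (mod 3) but 0 ≡ 0 (mod 5), so the conjunction on the right does not hold.

Converse. If s ≡ 3 (mod 5) and s ≡ 0 (mod 6), then by the Chinese remainder theorem s ≡ 18 (mod 30). Since 18 ≡ 0 (mod 3) and 3 ∣ 30, we get s ≡ 0 (mod 3).

Only the reverse direction holds.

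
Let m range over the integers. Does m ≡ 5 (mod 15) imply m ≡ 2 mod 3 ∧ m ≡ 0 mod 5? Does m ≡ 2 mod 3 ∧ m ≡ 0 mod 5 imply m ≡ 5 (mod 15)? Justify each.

[⇐] If m ≡ 2 (mod 3) and m ≡ 0 (mod 5), then by the Chinese remainder theorem m ≡ 5 (mod 15). This is exactly m ≡ 5 (mod 15).

[⇒] Suppose m ≡ 5 (mod 15); write m = 15j + 5. Since 3 ∣ 15, reducing mod 3 gives m ≡ 5 ≡ 2 (mod 3); since 5 ∣ 15, reducing mod 5 gives m ≡ 5 ≡ 0 (mod 5).

Equivalent; both directions hold.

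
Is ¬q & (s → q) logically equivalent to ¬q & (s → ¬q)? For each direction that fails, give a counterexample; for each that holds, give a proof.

(←) This fails. Under s = T, q = F, the left side is false but the right side is true.

(→) Assume the antecedent. If s is true, the antecedent cannot hold. If s is false, the antecedent forces (s = F, q = F), and ¬q & (s → ¬q) holds there. Either way ¬q & (s → ¬q) holds.

Not equivalent: only (⇒) holds.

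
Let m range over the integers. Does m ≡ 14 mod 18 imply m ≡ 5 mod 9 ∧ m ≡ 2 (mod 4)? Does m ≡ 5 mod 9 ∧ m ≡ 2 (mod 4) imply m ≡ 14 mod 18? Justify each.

(←) If m ≡ 5 (mod 9) and m ≡ 2 (mod 4), then by the Chinese remainder theorem m ≡ 14 (mod 36). Since 14 ≡ 14 (mod 18) and 18 ∣ 36, we get m ≡ 14 (mod 18).

(→) This fails: m = 32 gives 32 ≡ 14 (mod 18) but 32 ≡ 0 (mod 4), so the conjunction on the right does not hold.

(⇒) fails; (⇐) holds.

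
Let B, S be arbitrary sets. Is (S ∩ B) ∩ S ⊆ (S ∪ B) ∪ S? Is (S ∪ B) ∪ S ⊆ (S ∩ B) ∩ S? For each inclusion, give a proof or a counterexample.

(⊆) holds; (⊇) fails.

(⟹) Let x ∈ (S ∩ B) ∩ S. Then x ∈ B ∩ S, from which x ∈ (S ∪ B) ∪ S.

(⟸) This inclusion fails. Take B = {1}, S = ∅; then 1 ∈ (S ∪ B) ∪ S but 1 ∉ (S ∩ B) ∩ S.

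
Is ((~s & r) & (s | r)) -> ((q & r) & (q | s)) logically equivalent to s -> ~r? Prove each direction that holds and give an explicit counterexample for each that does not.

Forward direction. This fails. Under q = F, r = T, s = T, the left side is true but the right side is false.

Converse. This fails. Under q = F, r = T, s = F, the left side is false but the right side is true.

Neither implication holds.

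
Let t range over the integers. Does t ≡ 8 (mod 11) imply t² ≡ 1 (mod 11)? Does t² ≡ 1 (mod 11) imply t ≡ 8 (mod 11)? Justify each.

Forward direction. This fails: take t = 8. Then 8 ≡ 8 (mod 11), but 8² = 64 ≡ 9 (mod 11), not 1.

Converse. This fails: take t = 1. Then 1² = 1 ≡ 1 (mod 11), yet 1 ≡ 1 (mod 11), not 8.

Both directions fail.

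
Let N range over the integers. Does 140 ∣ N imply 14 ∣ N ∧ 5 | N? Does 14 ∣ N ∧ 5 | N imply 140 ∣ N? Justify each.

[⇐] This fails: take N = 70. Both 14 ∣ 70 and 5 ∣ 70, yet 70 is not a multiple of 140 (since 70 = 0·140 + 70), so 140 ∤ 70.

[⇒] If 140 ∣ N, write N = 140q. Since 140 = 10·14, N = 14·(10q), so 14 ∣ N; and since 140 = 28·5, N = 5·(28q), so 5 ∣ N.

(⇒) holds; (⇐) fails.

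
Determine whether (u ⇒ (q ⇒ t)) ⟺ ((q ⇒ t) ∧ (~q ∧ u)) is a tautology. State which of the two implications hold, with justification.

[⇒] This fails. Under u = F, q = F, t = F, the left side is true but the right side is false.

[⇐] Assume the antecedent. If u is true, the antecedent forces (u = T, q = F, t = F) or (u = T, q = F, t = T), and u ⇒ (q ⇒ t) holds there. If u is false, the antecedent cannot hold. Either way u ⇒ (q ⇒ t) holds.

(⇒) fails; (⇐) holds.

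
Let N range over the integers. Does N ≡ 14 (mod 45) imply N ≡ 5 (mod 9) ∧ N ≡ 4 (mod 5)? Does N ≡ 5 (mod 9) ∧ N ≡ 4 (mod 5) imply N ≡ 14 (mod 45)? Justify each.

[⇒] Suppose N ≡ 14 (mod 45); write N = 45j + 14. Since 9 ∣ 45, reducing mod 9 gives N ≡ 14 ≡ 5 (mod 9); since 5 ∣ 45, reducing mod 5 gives N ≡ 14 ≡ 4 (mod 5).

[⇐] Conversely, if N ≡ 5 (mod 9) and N ≡ 4 (mod 5), then by the Chinese remainder theorem N ≡ 14 (mod 45). This is exactly N ≡ 14 (mod 45).

Both directions hold; the statement is true.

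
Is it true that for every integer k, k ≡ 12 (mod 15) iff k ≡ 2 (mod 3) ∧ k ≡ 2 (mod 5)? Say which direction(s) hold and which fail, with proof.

(→) This fails: k = 12 gives 12 ≡ 12 (mod 15) but 12 ≡ 0 (mod 3), so the conjunction on the right does not hold.

(←) This fails: k = 2 satisfies both congruences on the right (2 ≡ 2 mod 3 and 2 ≡ 2 mod 5) yet 2 ≡ 2 (mod 15), not 12.

Neither implication holds.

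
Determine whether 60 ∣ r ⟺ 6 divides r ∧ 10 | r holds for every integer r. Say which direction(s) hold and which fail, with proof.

The forward direction holds; the converse fails.

(⇒) If 60 ∣ r, write r = 60q. Since 60 = 10·6, r = 6·(10q), so 6 ∣ r; and since 60 = 6·10, r = 10·(6q), so 10 ∣ r.

(⇐) This fails: take r = 30. Both 6 ∣ 30 and 10 ∣ 30, yet 30 is not a multiple of 60 (since 30 = 0·60 + 30), so 60 ∤ 30.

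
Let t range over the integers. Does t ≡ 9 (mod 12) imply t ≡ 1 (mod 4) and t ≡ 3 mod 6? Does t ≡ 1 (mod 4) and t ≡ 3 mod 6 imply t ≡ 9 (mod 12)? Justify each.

Equivalent; both directions hold.

(⟹) Suppose t ≡ 9 (mod 12); write t = 12j + 9. Since 4 ∣ 12, reducing mod 4 gives t ≡ 9 ≡ 1 (mod 4); since 6 ∣ 12, reducing mod 6 gives t ≡ 9 ≡ 3 (mod 6).

(⟸) Conversely, if t ≡ 1 (mod 4) and t ≡ 3 (mod 6), then by the Chinese remainder theorem t ≡ 9 (mod 12). This is exactly t ≡ 9 (mod 12).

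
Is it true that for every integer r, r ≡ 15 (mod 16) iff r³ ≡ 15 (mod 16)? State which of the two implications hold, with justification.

[⇒] Suppose r ≡ 15 (mod 16). Write r = 16j + 15. Then (16j + 15)³ = 4096j³ + 11520j² + 10800j + 3375 = 16(256j³ + 720j² + 675j + 210) + 15, so r³ ≡ 15 (mod 16).

[⇐] Conversely, suppose r³ ≡ 15 (mod 16). The only residue r in {0, …, 15} with r³ ≡ 15 (mod 16) is r = 15, so r ≡ 15 (mod 16).

Both directions hold.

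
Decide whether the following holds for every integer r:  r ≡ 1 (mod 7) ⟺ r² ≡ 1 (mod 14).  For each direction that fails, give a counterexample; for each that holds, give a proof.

(⟹) This fails: take r = 8. Then 8 ≡ 1 (mod 7), but 8² = 64 ≡ 8 (mod 14), not 1.

(⟸) This fails: take r = 13. Then 13² = 169 ≡ 1 (mod 14), yet 13 ≡ 6 (mod 7), not 1.

Both directions fail.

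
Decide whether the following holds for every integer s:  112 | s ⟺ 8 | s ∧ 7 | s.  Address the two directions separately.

(⟹) If 112 ∣ s, write s = 112q. Since 112 = 14·8, s = 8·(14q), so 8 ∣ s; and since 112 = 16·7, s = 7·(16q), so 7 ∣ s.

(⟸) This fails: take s = 56. Both 8 ∣ 56 and 7 ∣ 56, yet 56 is not a multiple of 112 (since 56 = 0·112 + 56), so 112 ∤ 56.

Only the forward implication holds.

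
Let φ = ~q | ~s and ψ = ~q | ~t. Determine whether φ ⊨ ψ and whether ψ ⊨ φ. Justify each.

(⇒) fails and (⇐) fails.

(⇒) This fails. Under t = T, s = F, q = T, the left side is true but the right side is false.

(⇐) This fails. Under t = F, s = T, q = T, the left side is false but the right side is true.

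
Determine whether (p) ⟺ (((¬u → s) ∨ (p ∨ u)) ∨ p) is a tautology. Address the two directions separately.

Not equivalent: only (⇒) holds.

(→) Assume the antecedent. If u is true, ((¬u → s) ∨ (p ∨ u)) ∨ p reduces to true regardless of the other variables. If u is false, the antecedent forces (u = F, p = T, s = F) or (u = F, p = T, s = T), and ((¬u → s) ∨ (p ∨ u)) ∨ p holds there. Either way ((¬u → s) ∨ (p ∨ u)) ∨ p holds.

(←) This fails. Under u = T, p = F, s = F, the left side is false but the right side is true.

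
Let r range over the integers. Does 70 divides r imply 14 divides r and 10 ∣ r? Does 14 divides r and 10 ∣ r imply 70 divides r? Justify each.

[⇒] If 70 ∣ r, write r = 70q. Since 70 = 5·14, r = 14·(5q), so 14 ∣ r; and since 70 = 7·10, r = 10·(7q), so 10 ∣ r.

[⇐] Suppose 14 ∣ r and 10 ∣ r. Any common multiple of 14 and 10 is a multiple of their lcm; here lcm(14, 10) = 14·10/gcd(14, 10) = 140/2 = 70, so 70 ∣ r.

Equivalent; both directions hold.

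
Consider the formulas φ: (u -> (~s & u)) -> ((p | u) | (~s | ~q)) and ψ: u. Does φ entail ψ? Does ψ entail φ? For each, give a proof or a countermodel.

(⟸) Assume the antecedent. If u is true, the consequent reduces to true regardless of the other variables. If u is false, the antecedent cannot hold. Either way the consequent holds.

(⟹) This fails. Under q = F, p = F, s = F, u = F, the left side is true but the right side is false.

The forward direction fails; the converse holds.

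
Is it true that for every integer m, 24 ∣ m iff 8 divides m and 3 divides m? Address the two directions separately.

(⟹) If 24 ∣ m, write m = 24q. Since 24 = 3·8, m = 8·(3q), so 8 ∣ m; and since 24 = 8·3, m = 3·(8q), so 3 ∣ m.

(⟸) Suppose 8 ∣ m and 3 ∣ m. Any common multiple of 8 and 3 is a multiple of their lcm; here gcd(8, 3) = 1, so lcm(8, 3) = 8·3 = 24, so 24 ∣ m.

Equivalent; both directions hold.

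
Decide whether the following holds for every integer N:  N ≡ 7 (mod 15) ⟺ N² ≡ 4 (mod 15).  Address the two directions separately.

(⇒) Suppose N ≡ 7 (mod 15). Write N = 15j + 7. Then (15j + 7)² = 225j² + 210j + 49 = 15(15j² + 14j + 3) + 4, so N² ≡ 4 (mod 15).

(⇐) This fails: take N = 2. Then 2² = 4 ≡ 4 (mod 15), yet 2 ≡ 2 (mod 15), not 7.

(⇒) holds; (⇐) fails.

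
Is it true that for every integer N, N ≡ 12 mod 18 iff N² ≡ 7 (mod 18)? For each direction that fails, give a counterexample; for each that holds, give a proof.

Neither implication holds.

Forward direction. This fails: take N = 12. Then 12 ≡ 12 (mod 18), but 12² = 144 ≡ 0 (mod 18), not 7.

Converse. This fails: take N = 5. Then 5² = 25 ≡ 7 (mod 18), yet 5 ≡ 5 (mod 18), not 12.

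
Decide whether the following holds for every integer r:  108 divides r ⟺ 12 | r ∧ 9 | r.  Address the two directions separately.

(⇒) holds; (⇐) fails.

(⇒) If 108 ∣ r, write r = 108q. Since 108 = 9·12, r = 12·(9q), so 12 ∣ r; and since 108 = 12·9, r = 9·(12q), so 9 ∣ r.

(⇐) This fails: take r = 36. Both 12 ∣ 36 and 9 ∣ 36, yet 36 is not a multiple of 108 (since 36 = 0·108 + 36), so 108 ∤ 36.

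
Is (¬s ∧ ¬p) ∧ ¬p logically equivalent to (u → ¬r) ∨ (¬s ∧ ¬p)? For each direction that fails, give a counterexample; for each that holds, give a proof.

Only the forward direction holds.

Forward direction. Assume the antecedent. If u is true, the antecedent forces (u = T, r = F, p = F, s = F) or (u = T, r = T, p = F, s = F), and (u → ¬r) ∨ (¬s ∧ ¬p) holds there. If u is false, (u → ¬r) ∨ (¬s ∧ ¬p) reduces to true regardless of the other variables. Either way (u → ¬r) ∨ (¬s ∧ ¬p) holds.

Converse. This fails. Under u = F, r = F, p = T, s = F, the left side is false but the right side is true.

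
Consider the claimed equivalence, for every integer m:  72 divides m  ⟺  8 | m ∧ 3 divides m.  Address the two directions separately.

Only the forward implication holds.

(⟹) If 72 ∣ m, write m = 72q. Since 72 = 9·8, m = 8·(9q), so 8 ∣ m; and since 72 = 24·3, m = 3·(24q), so 3 ∣ m.

(⟸) This fails: take m = 24. Both 8 ∣ 24 and 3 ∣ 24, yet 24 is not a multiple of 72 (since 24 = 0·72 + 24), so 72 ∤ 24.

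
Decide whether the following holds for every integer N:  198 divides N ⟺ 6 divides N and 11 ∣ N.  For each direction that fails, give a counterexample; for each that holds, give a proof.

(⟸) This fails: take N = 66. Both 6 ∣ 66 and 11 ∣ 66, yet 66 is not a multiple of 198 (since 66 = 0·198 + 66), so 198 ∤ 66.

(⟹) If 198 ∣ N, write N = 198q. Since 198 = 33·6, N = 6·(33q), so 6 ∣ N; and since 198 = 18·11, N = 11·(18q), so 11 ∣ N.

Only the forward implication holds.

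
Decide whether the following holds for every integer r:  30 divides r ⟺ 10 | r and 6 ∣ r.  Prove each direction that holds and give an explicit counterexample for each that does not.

(⇐) Suppose 10 ∣ r and 6 ∣ r. Any common multiple of 10 and 6 is a multiple of their lcm; here lcm(10, 6) = 10·6/gcd(10, 6) = 60/2 = 30, so 30 ∣ r.

(⇒) If 30 ∣ r, write r = 30q. Since 30 = 3·10, r = 10·(3q), so 10 ∣ r; and since 30 = 5·6, r = 6·(5q), so 6 ∣ r.

Both directions hold.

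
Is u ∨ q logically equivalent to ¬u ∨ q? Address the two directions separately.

Forward direction. This fails. Under u = T, q = F, the left side is true but the right side is false.

Converse. This fails. Under u = F, q = F, the left side is false but the right side is true.

Neither implication holds.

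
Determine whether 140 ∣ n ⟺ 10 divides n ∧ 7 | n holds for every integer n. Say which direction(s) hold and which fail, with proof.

Not equivalent: only (⇒) holds.

(←) This fails: take n = 70. Both 10 ∣ 70 and 7 ∣ 70, yet 70 is not a multiple of 140 (since 70 = 0·140 + 70), so 140 ∤ 70.

(→) If 140 ∣ n, write n = 140q. Since 140 = 14·10, n = 10·(14q), so 10 ∣ n; and since 140 = 20·7, n = 7·(20q), so 7 ∣ n.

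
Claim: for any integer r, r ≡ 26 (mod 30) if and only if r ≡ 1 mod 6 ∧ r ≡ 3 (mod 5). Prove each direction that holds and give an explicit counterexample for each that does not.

(⇒) fails and (⇐) fails.

(⇒) This fails: r = 26 gives 26 ≡ 26 (mod 30) but 26 ≡ 2 (mod 6), so the conjunction on the right does not hold.

(⇐) This fails: r = 13 satisfies both congruences on the right (13 ≡ 1 mod 6 and 13 ≡ 3 mod 5) yet 13 ≡ 13 (mod 30), not 26.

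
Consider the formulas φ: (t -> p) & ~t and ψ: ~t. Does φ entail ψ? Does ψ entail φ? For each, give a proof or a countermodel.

Equivalent; both directions hold.

Forward direction. Assume the antecedent. If t is true, the antecedent cannot hold. If t is false, ~t reduces to true regardless of the other variables. Either way ~t holds.

Converse. Assume the antecedent. If t is true, the antecedent cannot hold. If t is false, (t -> p) & ~t reduces to true regardless of the other variables. Either way (t -> p) & ~t holds.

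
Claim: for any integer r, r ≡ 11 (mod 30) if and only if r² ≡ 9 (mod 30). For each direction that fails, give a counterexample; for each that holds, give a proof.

(→) This fails: take r = 11. Then 11 ≡ 11 (mod 30), but 11² = 121 ≡ 1 (mod 30), not 9.

(←) This fails: take r = 3. Then 3² = 9 ≡ 9 (mod 30), yet 3 ≡ 3 (mod 30), not 11.

Neither implication holds.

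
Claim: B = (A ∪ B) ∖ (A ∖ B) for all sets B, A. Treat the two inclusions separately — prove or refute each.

Both inclusions hold.

(⟹) Let x ∈ B. Then either x ∈ B and x ∉ A; or x ∈ B ∩ A. In each case x ∈ (A ∪ B) ∖ (A ∖ B), so B ⊆ (A ∪ B) ∖ (A ∖ B).

(⟸) Let x ∈ (A ∪ B) ∖ (A ∖ B). Then either x ∈ B and x ∉ A; or x ∈ B ∩ A. In each case x ∈ B, so (A ∪ B) ∖ (A ∖ B) ⊆ B.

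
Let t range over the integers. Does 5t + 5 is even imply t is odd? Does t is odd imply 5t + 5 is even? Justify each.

Both directions hold.

(⇐) Suppose t is odd; write t = 2j + 1. Then 5t + 5 = 5·(2j + 1) + 5 = 2·5j + 10, which is even.

(⇒) Suppose 5t + 5 is even. Since 5 is odd, 5t and t have the same parity, so 5t + 5 ≡ t + 5 (mod 2). As 5 is odd, 5t + 5 is even exactly when t is odd. Thus t is odd.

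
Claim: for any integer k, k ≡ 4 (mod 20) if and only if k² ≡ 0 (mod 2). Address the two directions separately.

(⟹) Suppose k ≡ 4 (mod 20). Then k² ≡ 4² = 16 (mod 20), and since 2 ∣ 20, also k² ≡ 0 (mod 2).

(⟸) This fails: take k = 0. Then 0² = 0 ≡ 0 (mod 2), yet 0 ≡ 0 (mod 20), not 4.

The forward direction holds; the converse fails.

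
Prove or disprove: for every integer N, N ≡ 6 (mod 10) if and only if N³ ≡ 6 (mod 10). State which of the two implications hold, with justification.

Forward direction. Suppose N ≡ 6 (mod 10). Write N = 10j + 6. Then (10j + 6)³ = 1000j³ + 1800j² + 1080j + 216 = 10(100j³ + 180j² + 108j + 21) + 6, so N³ ≡ 6 (mod 10).

Converse. For the converse, argue contrapositively. If N ≢ 6 (mod 10), then N is congruent to one of 0, 1, 2, 3, 4, 5, 7, 8, 9 modulo 10, and these give N³ ≡ 0, 1, 8, 7, 4, 5, 3, 2, 9 respectively — never 6.

Both implications hold.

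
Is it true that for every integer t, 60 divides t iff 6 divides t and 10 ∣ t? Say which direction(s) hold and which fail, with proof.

Forward direction. If 60 ∣ t, write t = 60q. Since 60 = 10·6, t = 6·(10q), so 6 ∣ t; and since 60 = 6·10, t = 10·(6q), so 10 ∣ t.

Converse. This fails: take t = 30. Both 6 ∣ 30 and 10 ∣ 30, yet 30 is not a multiple of 60 (since 30 = 0·60 + 30), so 60 ∤ 30.

Not equivalent: only (⇒) holds.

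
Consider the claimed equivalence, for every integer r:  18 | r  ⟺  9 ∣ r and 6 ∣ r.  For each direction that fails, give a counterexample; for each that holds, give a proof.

Both implications hold.

(⇒) If 18 ∣ r, write r = 18q. Since 18 = 2·9, r = 9·(2q), so 9 ∣ r; and since 18 = 3·6, r = 6·(3q), so 6 ∣ r.

(⇐) Suppose 9 ∣ r and 6 ∣ r. Any common multiple of 9 and 6 is a multiple of their lcm; here lcm(9, 6) = 9·6/gcd(9, 6) = 54/3 = 18, so 18 ∣ r.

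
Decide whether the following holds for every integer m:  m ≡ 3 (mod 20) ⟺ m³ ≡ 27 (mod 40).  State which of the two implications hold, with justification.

(→) This fails: take m = 23. Then 23 ≡ 3 (mod 20), but 23³ = 12167 ≡ 7 (mod 40), not 27.

(←) Conversely, the residues r modulo 40 with r³ ≡ 27 (mod 40) are exactly {3}, and each is ≡ 3 (mod 20).

Not equivalent: only (⇐) holds.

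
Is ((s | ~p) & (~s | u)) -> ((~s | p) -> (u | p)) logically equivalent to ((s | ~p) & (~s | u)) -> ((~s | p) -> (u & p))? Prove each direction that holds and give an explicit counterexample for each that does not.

[⇒] This fails. Under p = F, s = F, u = T, the left side is true but the right side is false.

[⇐] Assume the antecedent. If p is true, the consequent reduces to true regardless of the other variables. If p is false, the antecedent forces (p = F, s = T, u = F) or (p = F, s = T, u = T), and the consequent holds there. Either way the consequent holds.

Only the reverse direction holds.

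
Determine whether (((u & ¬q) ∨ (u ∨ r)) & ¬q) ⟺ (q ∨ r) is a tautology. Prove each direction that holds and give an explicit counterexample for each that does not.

Neither implication holds.

(⇒) This fails. Under q = F, r = F, u = T, the left side is true but the right side is false.

(⇐) This fails. Under q = T, r = F, u = F, the left side is false but the right side is true.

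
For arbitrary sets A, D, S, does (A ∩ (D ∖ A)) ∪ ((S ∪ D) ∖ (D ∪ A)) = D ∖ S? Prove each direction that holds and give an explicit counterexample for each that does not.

(⊆) fails and (⊇) fails.

Forward inclusion. This inclusion fails. Take A = ∅, D = ∅, S = {1}; then 1 ∈ (A ∩ (D ∖ A)) ∪ ((S ∪ D) ∖ (D ∪ A)) but 1 ∉ D ∖ S.

Reverse inclusion. This inclusion fails. Take A = ∅, D = {1}, S = ∅; then 1 ∈ D ∖ S but 1 ∉ (A ∩ (D ∖ A)) ∪ ((S ∪ D) ∖ (D ∪ A)).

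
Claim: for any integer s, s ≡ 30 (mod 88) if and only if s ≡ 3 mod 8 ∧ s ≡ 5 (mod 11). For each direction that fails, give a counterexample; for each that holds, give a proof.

(⇒) This fails: s = 30 gives 30 ≡ 30 (mod 88) but 30 ≡ 6 (mod 8), so the conjunction on the right does not hold.

(⇐) This fails: s = 27 satisfies both congruences on the right (27 ≡ 3 mod 8 and 27 ≡ 5 mod 11) yet 27 ≡ 27 (mod 88), not 30.

Neither implication holds.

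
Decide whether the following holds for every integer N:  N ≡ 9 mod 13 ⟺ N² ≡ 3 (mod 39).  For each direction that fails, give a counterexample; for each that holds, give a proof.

(⟹) This fails: take N = 22. Then 22 ≡ 9 (mod 13), but 22² = 484 ≡ 16 (mod 39), not 3.

(⟸) This fails: take N = 30. Then 30² = 900 ≡ 3 (mod 39), yet 30 ≡ 4 (mod 13), not 9.

Neither direction holds.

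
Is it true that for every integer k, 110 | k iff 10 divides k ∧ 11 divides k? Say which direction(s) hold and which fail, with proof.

Both directions hold; the statement is true.

Forward direction. If 110 ∣ k, write k = 110q. Since 110 = 11·10, k = 10·(11q), so 10 ∣ k; and since 110 = 10·11, k = 11·(10q), so 11 ∣ k.

Converse. Suppose 10 ∣ k and 11 ∣ k. Any common multiple of 10 and 11 is a multiple of their lcm; here gcd(10, 11) = 1, so lcm(10, 11) = 10·11 = 110, so 110 ∣ k.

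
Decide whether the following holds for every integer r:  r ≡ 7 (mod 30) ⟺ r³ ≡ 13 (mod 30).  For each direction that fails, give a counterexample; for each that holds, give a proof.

Equivalent; both directions hold.

[⇒] Suppose r ≡ 7 (mod 30). Write r = 30j + 7. Then (30j + 7)³ = 27000j³ + 18900j² + 4410j + 343 = 30(900j³ + 630j² + 147j + 11) + 13, so r³ ≡ 13 (mod 30).

[⇐] Conversely, suppose r³ ≡ 13 (mod 30). The only residue r in {0, …, 29} with r³ ≡ 13 (mod 30) is r = 7, so r ≡ 7 (mod 30).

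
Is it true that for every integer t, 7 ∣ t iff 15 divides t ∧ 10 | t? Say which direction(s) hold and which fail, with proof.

Both directions fail.

[⇒] This fails: take t = 7. Certainly 7 ∣ 7, but 15 ∤ 7.

[⇐] This fails: take t = 30. Both 15 ∣ 30 and 10 ∣ 30, yet 30 is not a multiple of 7 (since 30 = 4·7 + 2), so 7 ∤ 30.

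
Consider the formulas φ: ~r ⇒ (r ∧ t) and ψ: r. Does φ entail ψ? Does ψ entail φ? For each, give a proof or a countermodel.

[⇒] Assume the antecedent. If t is true, the antecedent forces (t = T, r = T), and r holds there. If t is false, the antecedent forces (t = F, r = T), and r holds there. Either way r holds.

[⇐] Assume the antecedent. If t is true, the antecedent forces (t = T, r = T), and ~r ⇒ (r ∧ t) holds there. If t is false, the antecedent forces (t = F, r = T), and ~r ⇒ (r ∧ t) holds there. Either way ~r ⇒ (r ∧ t) holds.

Both directions hold.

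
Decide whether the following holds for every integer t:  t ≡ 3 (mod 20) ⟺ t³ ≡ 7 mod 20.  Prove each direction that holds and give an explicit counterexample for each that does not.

Converse. Suppose t³ ≡ 7 (mod 20). The only residue r in {0, …, 19} with r³ ≡ 7 (mod 20) is r = 3, so t ≡ 3 (mod 20).

Forward direction. Suppose t ≡ 3 (mod 20). Write t = 20j + 3. Then (20j + 3)³ = 8000j³ + 3600j² + 540j + 27 = 20(400j³ + 180j² + 27j + 1) + 7, so t³ ≡ 7 (mod 20).

Both implications hold.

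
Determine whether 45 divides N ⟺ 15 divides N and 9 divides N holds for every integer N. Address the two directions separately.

Both directions hold; the statement is true.

Forward direction. If 45 ∣ N, write N = 45q. Since 45 = 3·15, N = 15·(3q), so 15 ∣ N; and since 45 = 5·9, N = 9·(5q), so 9 ∣ N.

Converse. Suppose 15 ∣ N and 9 ∣ N. Any common multiple of 15 and 9 is a multiple of their lcm; here lcm(15, 9) = 15·9/gcd(15, 9) = 135/3 = 45, so 45 ∣ N.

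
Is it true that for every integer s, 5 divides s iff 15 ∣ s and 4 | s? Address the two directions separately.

(⇒) This fails: take s = 5. Certainly 5 ∣ 5, but 15 ∤ 5.

(⇐) Suppose 15 ∣ s and 4 ∣ s. Any common multiple of 15 and 4 is a multiple of their lcm; here gcd(15, 4) = 1, so lcm(15, 4) = 15·4 = 60, so 60 ∣ s. Since 5 ∣ 60, it follows that 5 ∣ s.

The forward direction fails; the converse holds.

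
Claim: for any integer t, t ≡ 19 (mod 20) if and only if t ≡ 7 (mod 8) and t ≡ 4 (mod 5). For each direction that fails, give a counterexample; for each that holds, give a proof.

(←) If t ≡ 7 (mod 8) and t ≡ 4 (mod 5), then by the Chinese remainder theorem t ≡ 39 (mod 40). Since 39 ≡ 19 (mod 20) and 20 ∣ 40, we get t ≡ 19 (mod 20).

(→) This fails: t = 19 gives 19 ≡ 19 (mod 20) but 19 ≡ 3 (mod 8), so the conjunction on the right does not hold.

The forward direction fails; the converse holds.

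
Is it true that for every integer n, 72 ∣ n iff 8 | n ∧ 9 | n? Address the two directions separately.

Both directions hold; the statement is true.

(⟹) If 72 ∣ n, write n = 72q. Since 72 = 9·8, n = 8·(9q), so 8 ∣ n; and since 72 = 8·9, n = 9·(8q), so 9 ∣ n.

(⟸) Suppose 8 ∣ n and 9 ∣ n. Any common multiple of 8 and 9 is a multiple of their lcm; here gcd(8, 9) = 1, so lcm(8, 9) = 8·9 = 72, so 72 ∣ n.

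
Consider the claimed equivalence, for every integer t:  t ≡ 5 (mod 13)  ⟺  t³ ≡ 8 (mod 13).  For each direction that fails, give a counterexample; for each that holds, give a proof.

(←) This fails: take t = 2. Then 2³ = 8 ≡ 8 (mod 13), yet 2 ≡ 2 (mod 13), not 5.

(→) Suppose t ≡ 5 (mod 13). Write t = 13j + 5. Then (13j + 5)³ = 2197j³ + 2535j² + 975j + 125 = 13(169j³ + 195j² + 75j + 9) + 8, so t³ ≡ 8 (mod 13).

The forward direction holds; the converse fails.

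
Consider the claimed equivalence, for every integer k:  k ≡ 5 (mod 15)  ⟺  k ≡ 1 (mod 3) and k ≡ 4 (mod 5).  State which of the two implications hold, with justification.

Neither direction holds.

(⟹) This fails: k = 5 gives 5 ≡ 5 (mod 15) but 5 ≡ 2 (mod 3), so the conjunction on the right does not hold.

(⟸) This fails: k = 4 satisfies both congruences on the right (4 ≡ 1 mod 3 and 4 ≡ 4 mod 5) yet 4 ≡ 4 (mod 15), not 5.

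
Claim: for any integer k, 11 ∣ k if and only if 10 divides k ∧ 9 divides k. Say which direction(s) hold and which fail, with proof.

(⇒) This fails: take k = 11. Certainly 11 ∣ 11, but 10 ∤ 11.

(⇐) This fails: take k = 90. Both 10 ∣ 90 and 9 ∣ 90, yet 90 is not a multiple of 11 (since 90 = 8·11 + 2), so 11 ∤ 90.

Neither implication holds.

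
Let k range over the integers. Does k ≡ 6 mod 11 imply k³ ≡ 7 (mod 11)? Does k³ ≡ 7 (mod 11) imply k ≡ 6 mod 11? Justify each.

The biconditional holds.

(⟹) Suppose k ≡ 6 mod 11. Write k = 11j + 6. Then (11j + 6)³ = 1331j³ + 2178j² + 1188j + 216 = 11(121j³ + 198j² + 108j + 19) + 7, so k³ ≡ 7 (mod 11).

(⟸) For the converse, argue contrapositively. If k ≢ 6 (mod 11), then k is congruent to one of 0, 1, 2, 3, 4, 5, 7, 8, 9, 10 modulo 11, and these give k³ ≡ 0, 1, 8, 5, 9, 4, 2, 6, 3, 10 respectively — never 7.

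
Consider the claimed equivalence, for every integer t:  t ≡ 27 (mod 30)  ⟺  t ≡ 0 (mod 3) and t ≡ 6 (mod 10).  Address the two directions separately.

Neither direction holds.

(⇒) This fails: t = 27 gives 27 ≡ 27 (mod 30) but 27 ≡ 7 (mod 10), so the conjunction on the right does not hold.

(⇐) This fails: t = 6 satisfies both congruences on the right (6 ≡ 0 mod 3 and 6 ≡ 6 mod 10) yet 6 ≡ 6 (mod 30), not 27.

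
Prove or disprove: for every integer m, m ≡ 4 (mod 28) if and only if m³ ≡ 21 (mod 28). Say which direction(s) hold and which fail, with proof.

Forward direction. This fails: take m = 4. Then 4 ≡ 4 (mod 28), but 4³ = 64 ≡ 8 (mod 28), not 21.

Converse. This fails: take m = 21. Then 21³ = 9261 ≡ 21 (mod 28), yet 21 ≡ 21 (mod 28), not 4.

Both directions fail.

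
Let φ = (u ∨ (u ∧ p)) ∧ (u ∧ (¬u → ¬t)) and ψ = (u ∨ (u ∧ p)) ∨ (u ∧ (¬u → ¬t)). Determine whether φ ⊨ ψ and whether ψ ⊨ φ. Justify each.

Both directions hold; the statement is true.

(⟸) Assume the antecedent. If p is true, the antecedent forces (p = T, u = T, t = F) or (p = T, u = T, t = T), and the consequent holds there. If p is false, the antecedent forces (p = F, u = T, t = F) or (p = F, u = T, t = T), and the consequent holds there. Either way the consequent holds.

(⟹) Assume the antecedent. If p is true, the antecedent forces (p = T, u = T, t = F) or (p = T, u = T, t = T), and the consequent holds there. If p is false, the antecedent forces (p = F, u = T, t = F) or (p = F, u = T, t = T), and the consequent holds there. Either way the consequent holds.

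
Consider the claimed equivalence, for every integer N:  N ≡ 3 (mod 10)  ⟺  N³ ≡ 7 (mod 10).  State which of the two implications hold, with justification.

(⟹) Suppose N ≡ 3 (mod 10). Write N = 10j + 3. Then (10j + 3)³ = 1000j³ + 900j² + 270j + 27 = 10(100j³ + 90j² + 27j + 2) + 7, so N³ ≡ 7 (mod 10).

(⟸) For the converse, argue contrapositively. If N ≢ 3 (mod 10), then N is congruent to one of 0, 1, 2, 4, 5, 6, 7, 8, 9 modulo 10, and these give N³ ≡ 0, 1, 8, 4, 5, 6, 3, 2, 9 respectively — never 7.

Both implications hold.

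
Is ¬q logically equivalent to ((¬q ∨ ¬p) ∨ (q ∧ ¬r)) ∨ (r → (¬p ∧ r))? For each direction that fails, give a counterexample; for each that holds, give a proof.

The forward direction holds; the converse fails.

Forward direction. Assume the antecedent. If r is true, the antecedent forces (r = T, p = F, q = F) or (r = T, p = T, q = F), and the consequent holds there. If r is false, the consequent reduces to true regardless of the other variables. Either way the consequent holds.

Converse. This fails. Under r = F, p = F, q = T, the left side is false but the right side is true.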